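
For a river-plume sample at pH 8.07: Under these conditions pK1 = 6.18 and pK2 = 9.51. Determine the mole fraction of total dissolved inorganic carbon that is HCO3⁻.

α₁ = 1 / (1 + [H⁺]/K1 + K2/[H⁺]) = 1 / (1 + 10^-1.89 + 10^-1.44)
   = 1 / (1 + 0.012882 + 0.036308) = 1/1.0492 = 0.9531

α₁ = 0.953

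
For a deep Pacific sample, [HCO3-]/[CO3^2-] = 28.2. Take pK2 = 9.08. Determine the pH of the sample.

pH = 7.63

From K2 = [H⁺][CO3^2-]/[HCO3-]:  pH = pK2 − log₁₀([HCO3-]/[CO3^2-])
log₁₀(28.2) = +1.450
pH = 9.08 − (+1.450) = 7.63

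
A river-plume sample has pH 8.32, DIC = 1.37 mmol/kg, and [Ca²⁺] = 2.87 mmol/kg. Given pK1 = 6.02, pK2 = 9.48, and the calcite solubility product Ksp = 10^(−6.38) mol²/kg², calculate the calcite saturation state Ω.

Ω = 0.607

α₂ = 1 / (1 + [H⁺]/K2 + [H⁺]²/(K1K2)) = 1 / (1 + 10^+1.16 + 10^-1.14)
   = 1 / (1 + 14.454 + 0.072444) = 1/15.527 = 0.06440
[CO3²⁻] = α₂ × DIC = 0.06440 × 1.37 = 0.08823 mmol/kg
Ksp = 10^(−6.38) = 4.169×10^-7
Ω = [Ca²⁺][CO3²⁻]/Ksp = (2.87×10^-3)(8.823×10^-5) / 4.169×10^-7 = 0.607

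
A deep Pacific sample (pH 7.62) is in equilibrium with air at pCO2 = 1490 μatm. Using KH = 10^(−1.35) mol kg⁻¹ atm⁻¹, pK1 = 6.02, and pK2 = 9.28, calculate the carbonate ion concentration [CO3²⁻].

[CO3²⁻] = 0.0580 mmol/kg

[CO2*] = KH · pCO2 = 10^(−1.35) × 1490×10^-6 = 6.656×10^-5 mol/kg
α₀ = 1/(1 + K1/[H⁺] + K1K2/[H⁺]²) = 1/(1 + 10^+1.60 + 10^-0.06) = 0.02399
DIC = [CO2*]/α₀ = 6.656×10^-5 / 0.02399 = 2.774 mmol/kg
[CO3²⁻] = α₂·DIC; α₂ = 0.02090, so [CO3²⁻] = 0.02090 × 2.774 = 0.0580 mmol/kg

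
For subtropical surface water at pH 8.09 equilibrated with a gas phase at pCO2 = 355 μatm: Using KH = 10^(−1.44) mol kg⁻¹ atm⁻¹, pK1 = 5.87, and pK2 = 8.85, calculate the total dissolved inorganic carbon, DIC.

DIC = 2.52 mmol/kg

[CO2*] = KH · pCO2 = 10^(−1.44) × 355×10^-6 = 1.289×10^-5 mol/kg
α₀ = 1/(1 + K1/[H⁺] + K1K2/[H⁺]²) = 1/(1 + 10^+2.22 + 10^+1.46) = 0.005107
DIC = [CO2*]/α₀ = 1.289×10^-5 / 0.005107 = 2.52 mmol/kg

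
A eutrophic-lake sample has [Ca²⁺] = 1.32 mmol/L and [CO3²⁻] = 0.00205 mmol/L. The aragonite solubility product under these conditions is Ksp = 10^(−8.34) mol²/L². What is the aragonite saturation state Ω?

Ksp = 10^(−8.34) = 4.571×10^-9
Ω = [Ca²⁺][CO3²⁻]/Ksp = (1.32×10^-3)(0.00205×10^-3) / 4.571×10^-9 = 0.592

Ω = 0.592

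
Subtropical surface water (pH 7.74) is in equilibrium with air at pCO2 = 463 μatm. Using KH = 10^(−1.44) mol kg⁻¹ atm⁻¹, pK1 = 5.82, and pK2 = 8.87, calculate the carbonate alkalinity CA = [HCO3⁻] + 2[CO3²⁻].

CA = 1.61 mmol/kg

[CO2*] = KH · pCO2 = 10^(−1.44) × 463×10^-6 = 1.681×10^-5 mol/kg
α₀ = 1/(1 + K1/[H⁺] + K1K2/[H⁺]²) = 1/(1 + 10^+1.92 + 10^+0.79) = 0.01107
DIC = [CO2*]/α₀ = 1.681×10^-5 / 0.01107 = 1.519 mmol/kg
CA = (α₁ + 2α₂)·DIC = (0.9207 + 2×0.06825) × 1.519 = 1.61 mmol/kg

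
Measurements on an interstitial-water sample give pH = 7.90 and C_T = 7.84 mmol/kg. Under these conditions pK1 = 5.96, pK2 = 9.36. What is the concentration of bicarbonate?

α₁ = 1 / (1 + [H⁺]/K1 + K2/[H⁺]) = 1 / (1 + 10^-1.94 + 10^-1.46)
   = 1 / (1 + 0.011482 + 0.034674) = 1/1.0462 = 0.9559
[HCO3⁻] = α₁ × DIC = 0.9559 × 7.84 = 7.49 mmol/kg

[HCO3⁻] = 7.49 mmol/kg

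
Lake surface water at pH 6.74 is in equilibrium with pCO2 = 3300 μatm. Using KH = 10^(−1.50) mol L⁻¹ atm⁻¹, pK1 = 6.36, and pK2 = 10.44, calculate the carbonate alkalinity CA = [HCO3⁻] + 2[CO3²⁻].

[CO2*] = KH · pCO2 = 10^(−1.50) × 3300×10^-6 = 1.044×10^-4 mol/L
α₀ = 1/(1 + K1/[H⁺] + K1K2/[H⁺]²) = 1/(1 + 10^+0.38 + 10^-3.32) = 0.2942
DIC = [CO2*]/α₀ = 1.044×10^-4 / 0.2942 = 0.3547 mmol/L
CA = (α₁ + 2α₂)·DIC = (0.7057 + 2×0.0001408) × 0.3547 = 0.250 mmol/L

CA = 0.250 mmol/L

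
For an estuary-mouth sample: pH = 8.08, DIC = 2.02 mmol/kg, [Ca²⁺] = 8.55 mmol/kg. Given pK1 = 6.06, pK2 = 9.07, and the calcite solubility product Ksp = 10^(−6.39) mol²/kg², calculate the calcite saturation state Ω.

Ω = 3.90

α₂ = 1 / (1 + [H⁺]/K2 + [H⁺]²/(K1K2)) = 1 / (1 + 10^+0.99 + 10^-1.03)
   = 1 / (1 + 9.7724 + 0.093325) = 1/10.866 = 0.09203
[CO3²⁻] = α₂ × DIC = 0.09203 × 2.02 = 0.1859 mmol/kg
Ksp = 10^(−6.39) = 4.074×10^-7
Ω = [Ca²⁺][CO3²⁻]/Ksp = (8.55×10^-3)(1.859×10^-4) / 4.074×10^-7 = 3.90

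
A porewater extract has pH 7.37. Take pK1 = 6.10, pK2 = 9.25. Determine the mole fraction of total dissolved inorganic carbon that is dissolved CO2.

α₀ = 1 / (1 + K1/[H⁺] + K1K2/[H⁺]²) = 1 / (1 + 10^+1.27 + 10^-0.61)
   = 1 / (1 + 18.621 + 0.24547) = 1/19.866 = 0.05034

α₀ = 0.0503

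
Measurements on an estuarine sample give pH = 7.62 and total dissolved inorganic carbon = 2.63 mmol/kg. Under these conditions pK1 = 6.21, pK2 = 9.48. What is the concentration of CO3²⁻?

[CO3²⁻] = 0.0345 mmol/kg

α₂ = 1 / (1 + [H⁺]/K2 + [H⁺]²/(K1K2)) = 1 / (1 + 10^+1.86 + 10^+0.45)
   = 1 / (1 + 72.444 + 2.8184) = 1/76.262 = 0.01311
[CO3²⁻] = α₂ × DIC = 0.01311 × 2.63 = 0.0345 mmol/kg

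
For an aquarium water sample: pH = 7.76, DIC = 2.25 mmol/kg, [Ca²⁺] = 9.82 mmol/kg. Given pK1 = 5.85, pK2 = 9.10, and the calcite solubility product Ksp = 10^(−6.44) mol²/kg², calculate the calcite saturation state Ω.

α₂ = 1 / (1 + [H⁺]/K2 + [H⁺]²/(K1K2)) = 1 / (1 + 10^+1.34 + 10^-0.57)
   = 1 / (1 + 21.878 + 0.26915) = 1/23.147 = 0.04320
[CO3²⁻] = α₂ × DIC = 0.04320 × 2.25 = 0.09721 mmol/kg
Ksp = 10^(−6.44) = 3.631×10^-7
Ω = [Ca²⁺][CO3²⁻]/Ksp = (9.82×10^-3)(9.721×10^-5) / 3.631×10^-7 = 2.63

Ω = 2.63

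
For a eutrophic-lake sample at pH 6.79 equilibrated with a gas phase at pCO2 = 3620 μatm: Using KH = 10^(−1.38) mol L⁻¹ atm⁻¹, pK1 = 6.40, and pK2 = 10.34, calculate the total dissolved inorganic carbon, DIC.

[CO2*] = KH · pCO2 = 10^(−1.38) × 3620×10^-6 = 1.509×10^-4 mol/L
α₀ = 1/(1 + K1/[H⁺] + K1K2/[H⁺]²) = 1/(1 + 10^+0.39 + 10^-3.16) = 0.2894
DIC = [CO2*]/α₀ = 1.509×10^-4 / 0.2894 = 0.521 mmol/L

DIC = 0.521 mmol/L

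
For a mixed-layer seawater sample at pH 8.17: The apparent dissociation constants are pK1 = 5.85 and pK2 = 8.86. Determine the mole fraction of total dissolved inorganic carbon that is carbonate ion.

α₂ = 1 / (1 + [H⁺]/K2 + [H⁺]²/(K1K2)) = 1 / (1 + 10^+0.69 + 10^-1.63)
   = 1 / (1 + 4.8978 + 0.023442) = 1/5.9212 = 0.1689

α₂ = 0.169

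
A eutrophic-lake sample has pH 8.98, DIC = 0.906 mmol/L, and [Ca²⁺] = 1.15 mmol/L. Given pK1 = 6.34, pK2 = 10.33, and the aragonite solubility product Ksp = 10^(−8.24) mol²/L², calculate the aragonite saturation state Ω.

Ω = 7.72

α₂ = 1 / (1 + [H⁺]/K2 + [H⁺]²/(K1K2)) = 1 / (1 + 10^+1.35 + 10^-1.29)
   = 1 / (1 + 22.387 + 0.051286) = 1/23.438 = 0.04266
[CO3²⁻] = α₂ × DIC = 0.04266 × 0.906 = 0.03865 mmol/L
Ksp = 10^(−8.24) = 5.754×10^-9
Ω = [Ca²⁺][CO3²⁻]/Ksp = (1.15×10^-3)(3.865×10^-5) / 5.754×10^-9 = 7.72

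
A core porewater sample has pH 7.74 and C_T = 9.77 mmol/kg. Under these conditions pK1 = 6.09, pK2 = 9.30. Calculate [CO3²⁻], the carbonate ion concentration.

[CO3²⁻] = 0.256 mmol/kg

α₂ = 1 / (1 + [H⁺]/K2 + [H⁺]²/(K1K2)) = 1 / (1 + 10^+1.56 + 10^-0.09)
   = 1 / (1 + 36.308 + 0.81283) = 1/38.121 = 0.02623
[CO3²⁻] = α₂ × DIC = 0.02623 × 9.77 = 0.256 mmol/kg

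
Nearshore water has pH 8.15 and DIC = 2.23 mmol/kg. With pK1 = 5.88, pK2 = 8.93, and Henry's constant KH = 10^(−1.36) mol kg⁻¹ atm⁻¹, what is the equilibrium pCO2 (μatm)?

pCO2 = 234 μatm

α₀ = 1 / (1 + K1/[H⁺] + K1K2/[H⁺]²) = 1 / (1 + 10^+2.27 + 10^+1.49)
   = 1 / (1 + 186.21 + 30.903) = 1/218.11 = 0.004585
[CO2*] = α₀ × DIC = 0.004585 × 2.23 = 0.01022 mmol/kg = 10.22 μmol/kg
pCO2 = [CO2*]/KH = 1.022×10^-5 / 4.365×10^-2 = 234 μatm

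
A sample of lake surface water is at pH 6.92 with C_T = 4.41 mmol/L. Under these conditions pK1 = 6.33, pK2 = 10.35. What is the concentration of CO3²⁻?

α₂ = 1 / (1 + [H⁺]/K2 + [H⁺]²/(K1K2)) = 1 / (1 + 10^+3.43 + 10^+2.84)
   = 1 / (1 + 2691.5 + 691.83) = 1/3384.4 = 0.0002955
[CO3²⁻] = α₂ × DIC = 0.0002955 × 4.41 = 0.00130 mmol/L = 1.30 μmol/L

[CO3²⁻] = 1.30 μmol/L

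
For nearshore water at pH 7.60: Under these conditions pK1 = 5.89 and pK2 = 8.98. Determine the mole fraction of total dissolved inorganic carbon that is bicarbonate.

α₁ = 0.942

α₁ = 1 / (1 + [H⁺]/K1 + K2/[H⁺]) = 1 / (1 + 10^-1.71 + 10^-1.38)
   = 1 / (1 + 0.019498 + 0.041687) = 1/1.0612 = 0.9423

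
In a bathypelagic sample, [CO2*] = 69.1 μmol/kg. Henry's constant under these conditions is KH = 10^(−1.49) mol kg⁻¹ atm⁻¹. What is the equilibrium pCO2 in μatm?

KH = 10^(−1.49) = 3.236×10^-2 mol kg⁻¹ atm⁻¹
pCO2 = [CO2*]/KH = 69.1×10^-6 / 3.236×10^-2 = 2.14×10^-3 atm = 2140 μatm

pCO2 = 2140 μatm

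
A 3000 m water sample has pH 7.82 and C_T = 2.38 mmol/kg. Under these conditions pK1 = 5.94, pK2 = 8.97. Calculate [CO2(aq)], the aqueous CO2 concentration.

α₀ = 1 / (1 + K1/[H⁺] + K1K2/[H⁺]²) = 1 / (1 + 10^+1.88 + 10^+0.73)
   = 1 / (1 + 75.858 + 5.3703) = 1/82.228 = 0.01216
[CO2*] = α₀ × DIC = 0.01216 × 2.38 = 0.0289 mmol/kg

[CO2*] = 0.0289 mmol/kg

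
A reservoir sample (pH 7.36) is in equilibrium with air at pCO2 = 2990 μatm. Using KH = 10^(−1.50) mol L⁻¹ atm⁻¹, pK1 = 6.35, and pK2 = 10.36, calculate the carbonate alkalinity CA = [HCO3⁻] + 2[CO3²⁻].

[CO2*] = KH · pCO2 = 10^(−1.50) × 2990×10^-6 = 9.455×10^-5 mol/L
α₀ = 1/(1 + K1/[H⁺] + K1K2/[H⁺]²) = 1/(1 + 10^+1.01 + 10^-1.99) = 0.08894
DIC = [CO2*]/α₀ = 9.455×10^-5 / 0.08894 = 1.063 mmol/L
CA = (α₁ + 2α₂)·DIC = (0.9101 + 2×0.0009101) × 1.063 = 0.969 mmol/L

CA = 0.969 mmol/L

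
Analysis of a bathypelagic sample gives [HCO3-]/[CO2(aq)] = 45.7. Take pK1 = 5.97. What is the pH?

pH = 7.63

From K1 = [H⁺][HCO3-]/[CO2(aq)]:  pH = pK1 + log₁₀([HCO3-]/[CO2(aq)])
log₁₀(45.7) = +1.660
pH = 5.97 + (+1.660) = 7.63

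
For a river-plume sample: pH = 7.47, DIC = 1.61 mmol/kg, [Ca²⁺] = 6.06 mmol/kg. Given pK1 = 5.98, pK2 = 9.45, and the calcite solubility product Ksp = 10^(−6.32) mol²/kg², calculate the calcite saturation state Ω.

Ω = 0.205

α₂ = 1 / (1 + [H⁺]/K2 + [H⁺]²/(K1K2)) = 1 / (1 + 10^+1.98 + 10^+0.49)
   = 1 / (1 + 95.499 + 3.0903) = 1/99.590 = 0.01004
[CO3²⁻] = α₂ × DIC = 0.01004 × 1.61 = 0.01617 mmol/kg = 16.17 μmol/kg
Ksp = 10^(−6.32) = 4.786×10^-7
Ω = [Ca²⁺][CO3²⁻]/Ksp = (6.06×10^-3)(1.617×10^-5) / 4.786×10^-7 = 0.205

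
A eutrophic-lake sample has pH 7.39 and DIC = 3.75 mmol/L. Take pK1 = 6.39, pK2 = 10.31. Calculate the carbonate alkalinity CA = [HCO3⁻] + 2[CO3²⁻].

CA = [HCO3⁻] + 2[CO3²⁻] = (α₁ + 2α₂)·DIC
At pH 7.39: [H⁺]/K1 = 10^-1.00 = 0.10000, K2/[H⁺] = 10^-2.92 = 0.0012023
α₁ = 1/(1 + 0.10000 + 0.0012023) = 1/1.1012 = 0.9081; α₂ = α₁·K2/[H⁺] = 0.001092
α₁ + 2α₂ = 0.9103
CA = 0.9103 × 3.75 = 3.41 mmol/L

CA = 3.41 mmol/L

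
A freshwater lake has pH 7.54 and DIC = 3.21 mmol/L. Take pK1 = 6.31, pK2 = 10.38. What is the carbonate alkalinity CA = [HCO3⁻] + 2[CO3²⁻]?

CA = [HCO3⁻] + 2[CO3²⁻] = (α₁ + 2α₂)·DIC
At pH 7.54: [H⁺]/K1 = 10^-1.23 = 0.058884, K2/[H⁺] = 10^-2.84 = 0.0014454
α₁ = 1/(1 + 0.058884 + 0.0014454) = 1/1.0603 = 0.9431; α₂ = α₁·K2/[H⁺] = 0.001363
α₁ + 2α₂ = 0.9458
CA = 0.9458 × 3.21 = 3.04 mmol/L

CA = 3.04 mmol/L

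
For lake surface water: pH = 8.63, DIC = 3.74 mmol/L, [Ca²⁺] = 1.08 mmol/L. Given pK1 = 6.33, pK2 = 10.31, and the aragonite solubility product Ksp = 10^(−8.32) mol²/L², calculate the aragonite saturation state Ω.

α₂ = 1 / (1 + [H⁺]/K2 + [H⁺]²/(K1K2)) = 1 / (1 + 10^+1.68 + 10^-0.62)
   = 1 / (1 + 47.863 + 0.23988) = 1/49.103 = 0.02037
[CO3²⁻] = α₂ × DIC = 0.02037 × 3.74 = 0.07617 mmol/L
Ksp = 10^(−8.32) = 4.786×10^-9
Ω = [Ca²⁺][CO3²⁻]/Ksp = (1.08×10^-3)(7.617×10^-5) / 4.786×10^-9 = 17.2

Ω = 17.2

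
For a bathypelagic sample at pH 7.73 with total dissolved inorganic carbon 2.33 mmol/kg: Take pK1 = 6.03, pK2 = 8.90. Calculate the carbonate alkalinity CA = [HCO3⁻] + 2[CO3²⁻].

CA = [HCO3⁻] + 2[CO3²⁻] = (α₁ + 2α₂)·DIC
At pH 7.73: [H⁺]/K1 = 10^-1.70 = 0.019953, K2/[H⁺] = 10^-1.17 = 0.067608
α₁ = 1/(1 + 0.019953 + 0.067608) = 1/1.0876 = 0.9195; α₂ = α₁·K2/[H⁺] = 0.06217
α₁ + 2α₂ = 1.0438
CA = 1.0438 × 2.33 = 2.43 mmol/kg

CA = 2.43 mmol/kg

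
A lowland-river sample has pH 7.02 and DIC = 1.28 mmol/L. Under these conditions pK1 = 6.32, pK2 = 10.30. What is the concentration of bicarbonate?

α₁ = 1 / (1 + [H⁺]/K1 + K2/[H⁺]) = 1 / (1 + 10^-0.70 + 10^-3.28)
   = 1 / (1 + 0.19953 + 0.00052481) = 1/1.2001 = 0.8333
[HCO3⁻] = α₁ × DIC = 0.8333 × 1.28 = 1.07 mmol/L

[HCO3⁻] = 1.07 mmol/L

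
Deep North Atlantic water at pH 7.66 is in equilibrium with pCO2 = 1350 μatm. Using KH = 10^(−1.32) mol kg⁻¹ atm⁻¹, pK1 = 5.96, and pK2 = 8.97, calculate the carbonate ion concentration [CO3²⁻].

[CO2*] = KH · pCO2 = 10^(−1.32) × 1350×10^-6 = 6.462×10^-5 mol/kg
α₀ = 1/(1 + K1/[H⁺] + K1K2/[H⁺]²) = 1/(1 + 10^+1.70 + 10^+0.39) = 0.01867
DIC = [CO2*]/α₀ = 6.462×10^-5 / 0.01867 = 3.462 mmol/kg
[CO3²⁻] = α₂·DIC; α₂ = 0.04582, so [CO3²⁻] = 0.04582 × 3.462 = 0.159 mmol/kg

[CO3²⁻] = 0.159 mmol/kg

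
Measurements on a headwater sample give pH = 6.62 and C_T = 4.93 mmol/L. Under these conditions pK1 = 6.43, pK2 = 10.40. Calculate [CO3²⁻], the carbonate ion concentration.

α₂ = 1 / (1 + [H⁺]/K2 + [H⁺]²/(K1K2)) = 1 / (1 + 10^+3.78 + 10^+3.59)
   = 1 / (1 + 6025.6 + 3890.5) = 1/9917.0 = 0.0001008
[CO3²⁻] = α₂ × DIC = 0.0001008 × 4.93 = 0.000497 mmol/L = 0.497 μmol/L

[CO3²⁻] = 0.497 μmol/L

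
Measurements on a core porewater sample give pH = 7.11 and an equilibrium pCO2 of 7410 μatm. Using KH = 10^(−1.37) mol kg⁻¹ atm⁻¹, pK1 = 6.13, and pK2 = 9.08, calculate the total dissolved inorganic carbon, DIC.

[CO2*] = KH · pCO2 = 10^(−1.37) × 7410×10^-6 = 3.161×10^-4 mol/kg
α₀ = 1/(1 + K1/[H⁺] + K1K2/[H⁺]²) = 1/(1 + 10^+0.98 + 10^-0.99) = 0.09388
DIC = [CO2*]/α₀ = 3.161×10^-4 / 0.09388 = 3.37 mmol/kg

DIC = 3.37 mmol/kg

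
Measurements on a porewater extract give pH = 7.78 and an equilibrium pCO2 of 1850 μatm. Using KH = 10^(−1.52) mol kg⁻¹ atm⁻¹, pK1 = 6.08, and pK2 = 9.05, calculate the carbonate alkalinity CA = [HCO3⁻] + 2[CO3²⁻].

[CO2*] = KH · pCO2 = 10^(−1.52) × 1850×10^-6 = 5.587×10^-5 mol/kg
α₀ = 1/(1 + K1/[H⁺] + K1K2/[H⁺]²) = 1/(1 + 10^+1.70 + 10^+0.43) = 0.01858
DIC = [CO2*]/α₀ = 5.587×10^-5 / 0.01858 = 3.006 mmol/kg
CA = (α₁ + 2α₂)·DIC = (0.9314 + 2×0.05002) × 3.006 = 3.10 mmol/kg

CA = 3.10 mmol/kg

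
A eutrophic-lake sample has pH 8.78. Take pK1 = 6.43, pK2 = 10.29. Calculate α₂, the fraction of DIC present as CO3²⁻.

α₂ = 1 / (1 + [H⁺]/K2 + [H⁺]²/(K1K2)) = 1 / (1 + 10^+1.51 + 10^-0.84)
   = 1 / (1 + 32.359 + 0.14454) = 1/33.504 = 0.02985

α₂ = 0.0298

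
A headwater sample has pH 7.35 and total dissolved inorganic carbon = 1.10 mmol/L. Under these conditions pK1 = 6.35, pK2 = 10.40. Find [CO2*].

[CO2*] = 0.0999 mmol/L

α₀ = 1 / (1 + K1/[H⁺] + K1K2/[H⁺]²) = 1 / (1 + 10^+1.00 + 10^-2.05)
   = 1 / (1 + 10.000 + 0.0089125) = 1/11.009 = 0.09084
[CO2*] = α₀ × DIC = 0.09084 × 1.10 = 0.0999 mmol/L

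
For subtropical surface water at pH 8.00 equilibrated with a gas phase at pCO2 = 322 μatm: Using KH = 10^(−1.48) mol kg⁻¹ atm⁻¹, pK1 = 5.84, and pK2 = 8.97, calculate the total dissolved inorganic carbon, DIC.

[CO2*] = KH · pCO2 = 10^(−1.48) × 322×10^-6 = 1.066×10^-5 mol/kg
α₀ = 1/(1 + K1/[H⁺] + K1K2/[H⁺]²) = 1/(1 + 10^+2.16 + 10^+1.19) = 0.006210
DIC = [CO2*]/α₀ = 1.066×10^-5 / 0.006210 = 1.72 mmol/kg

DIC = 1.72 mmol/kg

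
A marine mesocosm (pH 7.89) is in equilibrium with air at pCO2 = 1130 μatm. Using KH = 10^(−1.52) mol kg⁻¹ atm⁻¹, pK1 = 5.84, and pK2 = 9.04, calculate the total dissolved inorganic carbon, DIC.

[CO2*] = KH · pCO2 = 10^(−1.52) × 1130×10^-6 = 3.413×10^-5 mol/kg
α₀ = 1/(1 + K1/[H⁺] + K1K2/[H⁺]²) = 1/(1 + 10^+2.05 + 10^+0.90) = 0.008255
DIC = [CO2*]/α₀ = 3.413×10^-5 / 0.008255 = 4.13 mmol/kg

DIC = 4.13 mmol/kg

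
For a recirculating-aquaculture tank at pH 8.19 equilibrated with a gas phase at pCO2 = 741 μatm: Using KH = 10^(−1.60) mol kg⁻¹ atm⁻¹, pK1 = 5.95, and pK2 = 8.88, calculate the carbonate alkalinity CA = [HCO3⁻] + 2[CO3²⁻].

[CO2*] = KH · pCO2 = 10^(−1.60) × 741×10^-6 = 1.861×10^-5 mol/kg
α₀ = 1/(1 + K1/[H⁺] + K1K2/[H⁺]²) = 1/(1 + 10^+2.24 + 10^+1.55) = 0.004756
DIC = [CO2*]/α₀ = 1.861×10^-5 / 0.004756 = 3.914 mmol/kg
CA = (α₁ + 2α₂)·DIC = (0.8265 + 2×0.1687) × 3.914 = 4.56 mmol/kg

CA = 4.56 mmol/kg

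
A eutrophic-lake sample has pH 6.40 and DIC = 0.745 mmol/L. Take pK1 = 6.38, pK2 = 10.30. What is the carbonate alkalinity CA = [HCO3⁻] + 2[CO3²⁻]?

CA = [HCO3⁻] + 2[CO3²⁻] = (α₁ + 2α₂)·DIC
At pH 6.40: [H⁺]/K1 = 10^-0.02 = 0.95499, K2/[H⁺] = 10^-3.90 = 0.00012589
α₁ = 1/(1 + 0.95499 + 0.00012589) = 1/1.9551 = 0.5115; α₂ = α₁·K2/[H⁺] = 6.439×10^-5
α₁ + 2α₂ = 0.5116
CA = 0.5116 × 0.745 = 0.381 mmol/L

CA = 0.381 mmol/L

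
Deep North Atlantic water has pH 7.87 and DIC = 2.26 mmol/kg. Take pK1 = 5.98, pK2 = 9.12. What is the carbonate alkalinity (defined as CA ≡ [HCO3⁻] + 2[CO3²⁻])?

CA = 2.35 mmol/kg

CA = [HCO3⁻] + 2[CO3²⁻] = (α₁ + 2α₂)·DIC
At pH 7.87: [H⁺]/K1 = 10^-1.89 = 0.012882, K2/[H⁺] = 10^-1.25 = 0.056234
α₁ = 1/(1 + 0.012882 + 0.056234) = 1/1.0691 = 0.9354; α₂ = α₁·K2/[H⁺] = 0.05260
α₁ + 2α₂ = 1.0405
CA = 1.0405 × 2.26 = 2.35 mmol/kg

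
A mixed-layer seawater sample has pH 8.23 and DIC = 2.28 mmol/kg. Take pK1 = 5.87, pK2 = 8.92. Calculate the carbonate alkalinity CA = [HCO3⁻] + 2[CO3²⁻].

CA = [HCO3⁻] + 2[CO3²⁻] = (α₁ + 2α₂)·DIC
At pH 8.23: [H⁺]/K1 = 10^-2.36 = 0.0043652, K2/[H⁺] = 10^-0.69 = 0.20417
α₁ = 1/(1 + 0.0043652 + 0.20417) = 1/1.2085 = 0.8274; α₂ = α₁·K2/[H⁺] = 0.1689
α₁ + 2α₂ = 1.1653
CA = 1.1653 × 2.28 = 2.66 mmol/kg

CA = 2.66 mmol/kg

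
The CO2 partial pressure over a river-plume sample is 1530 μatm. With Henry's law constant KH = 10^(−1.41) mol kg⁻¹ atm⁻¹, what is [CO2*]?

[CO2*] = 59.5 μmol/kg

KH = 10^(−1.41) = 3.890×10^-2 mol kg⁻¹ atm⁻¹
[CO2*] = KH · pCO2 = 3.890×10^-2 × 1530×10^-6 atm = 5.95×10^-5 mol/kg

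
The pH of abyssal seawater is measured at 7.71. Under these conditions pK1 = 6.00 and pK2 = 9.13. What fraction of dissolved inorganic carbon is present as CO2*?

α₀ = 1 / (1 + K1/[H⁺] + K1K2/[H⁺]²) = 1 / (1 + 10^+1.71 + 10^+0.29)
   = 1 / (1 + 51.286 + 1.9498) = 1/54.236 = 0.01844

α₀ = 0.0184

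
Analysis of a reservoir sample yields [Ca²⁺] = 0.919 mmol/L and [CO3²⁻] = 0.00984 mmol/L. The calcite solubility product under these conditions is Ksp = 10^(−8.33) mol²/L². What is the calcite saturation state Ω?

Ksp = 10^(−8.33) = 4.677×10^-9
Ω = [Ca²⁺][CO3²⁻]/Ksp = (0.919×10^-3)(0.00984×10^-3) / 4.677×10^-9 = 1.93

Ω = 1.93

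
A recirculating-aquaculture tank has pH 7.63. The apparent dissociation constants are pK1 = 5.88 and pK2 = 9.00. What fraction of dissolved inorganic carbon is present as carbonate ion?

α₂ = 0.0402

α₂ = 1 / (1 + [H⁺]/K2 + [H⁺]²/(K1K2)) = 1 / (1 + 10^+1.37 + 10^-0.38)
   = 1 / (1 + 23.442 + 0.41687) = 1/24.859 = 0.04023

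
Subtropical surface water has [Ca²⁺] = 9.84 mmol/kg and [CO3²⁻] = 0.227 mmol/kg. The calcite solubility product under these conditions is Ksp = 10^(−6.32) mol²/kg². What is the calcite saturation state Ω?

Ω = 4.67

Ksp = 10^(−6.32) = 4.786×10^-7
Ω = [Ca²⁺][CO3²⁻]/Ksp = (9.84×10^-3)(0.227×10^-3) / 4.786×10^-7 = 4.67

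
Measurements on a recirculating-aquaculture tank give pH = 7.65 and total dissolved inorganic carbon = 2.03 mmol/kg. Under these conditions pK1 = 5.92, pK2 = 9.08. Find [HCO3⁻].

[HCO3⁻] = 1.92 mmol/kg

α₁ = 1 / (1 + [H⁺]/K1 + K2/[H⁺]) = 1 / (1 + 10^-1.73 + 10^-1.43)
   = 1 / (1 + 0.018621 + 0.037154) = 1/1.0558 = 0.9472
[HCO3⁻] = α₁ × DIC = 0.9472 × 2.03 = 1.92 mmol/kg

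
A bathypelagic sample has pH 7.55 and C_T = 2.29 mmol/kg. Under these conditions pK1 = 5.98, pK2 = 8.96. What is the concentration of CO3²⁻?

[CO3²⁻] = 0.0836 mmol/kg

α₂ = 1 / (1 + [H⁺]/K2 + [H⁺]²/(K1K2)) = 1 / (1 + 10^+1.41 + 10^-0.16)
   = 1 / (1 + 25.704 + 0.69183) = 1/27.396 = 0.03650
[CO3²⁻] = α₂ × DIC = 0.03650 × 2.29 = 0.0836 mmol/kg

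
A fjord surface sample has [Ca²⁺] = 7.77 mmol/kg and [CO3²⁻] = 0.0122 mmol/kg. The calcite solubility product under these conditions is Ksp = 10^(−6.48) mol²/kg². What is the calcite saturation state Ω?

Ksp = 10^(−6.48) = 3.311×10^-7
Ω = [Ca²⁺][CO3²⁻]/Ksp = (7.77×10^-3)(0.0122×10^-3) / 3.311×10^-7 = 0.286

Ω = 0.286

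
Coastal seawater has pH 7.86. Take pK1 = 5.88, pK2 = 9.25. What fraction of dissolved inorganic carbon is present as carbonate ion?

α₂ = 1 / (1 + [H⁺]/K2 + [H⁺]²/(K1K2)) = 1 / (1 + 10^+1.39 + 10^-0.59)
   = 1 / (1 + 24.547 + 0.25704) = 1/25.804 = 0.03875

α₂ = 0.0388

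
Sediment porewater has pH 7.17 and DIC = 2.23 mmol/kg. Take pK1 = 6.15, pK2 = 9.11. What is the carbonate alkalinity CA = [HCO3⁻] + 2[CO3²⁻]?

CA = 2.06 mmol/kg

CA = [HCO3⁻] + 2[CO3²⁻] = (α₁ + 2α₂)·DIC
At pH 7.17: [H⁺]/K1 = 10^-1.02 = 0.095499, K2/[H⁺] = 10^-1.94 = 0.011482
α₁ = 1/(1 + 0.095499 + 0.011482) = 1/1.1070 = 0.9034; α₂ = α₁·K2/[H⁺] = 0.01037
α₁ + 2α₂ = 0.9241
CA = 0.9241 × 2.23 = 2.06 mmol/kg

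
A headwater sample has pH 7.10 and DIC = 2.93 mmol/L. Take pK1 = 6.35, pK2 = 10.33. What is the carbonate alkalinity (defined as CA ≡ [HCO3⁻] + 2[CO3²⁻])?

CA = [HCO3⁻] + 2[CO3²⁻] = (α₁ + 2α₂)·DIC
At pH 7.10: [H⁺]/K1 = 10^-0.75 = 0.17783, K2/[H⁺] = 10^-3.23 = 0.00058884
α₁ = 1/(1 + 0.17783 + 0.00058884) = 1/1.1784 = 0.8486; α₂ = α₁·K2/[H⁺] = 0.0004997
α₁ + 2α₂ = 0.8496
CA = 0.8496 × 2.93 = 2.49 mmol/L

CA = 2.49 mmol/L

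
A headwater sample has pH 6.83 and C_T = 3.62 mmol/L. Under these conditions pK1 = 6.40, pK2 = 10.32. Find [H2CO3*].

α₀ = 1 / (1 + K1/[H⁺] + K1K2/[H⁺]²) = 1 / (1 + 10^+0.43 + 10^-3.06)
   = 1 / (1 + 2.6915 + 0.00087096) = 1/3.6924 = 0.2708
[CO2*] = α₀ × DIC = 0.2708 × 3.62 = 0.980 mmol/L

[CO2*] = 0.980 mmol/L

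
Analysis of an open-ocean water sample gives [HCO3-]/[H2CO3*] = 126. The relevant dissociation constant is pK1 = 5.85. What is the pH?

From K1 = [H⁺][HCO3-]/[H2CO3*]:  pH = pK1 + log₁₀([HCO3-]/[H2CO3*])
log₁₀(126) = +2.100
pH = 5.85 + (+2.100) = 7.95

pH = 7.95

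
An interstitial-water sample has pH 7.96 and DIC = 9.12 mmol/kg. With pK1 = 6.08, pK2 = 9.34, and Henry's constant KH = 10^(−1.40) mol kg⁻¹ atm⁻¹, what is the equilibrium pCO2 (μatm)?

α₀ = 1 / (1 + K1/[H⁺] + K1K2/[H⁺]²) = 1 / (1 + 10^+1.88 + 10^+0.50)
   = 1 / (1 + 75.858 + 3.1623) = 1/80.020 = 0.01250
[CO2*] = α₀ × DIC = 0.01250 × 9.12 = 0.1140 mmol/kg
pCO2 = [CO2*]/KH = 1.140×10^-4 / 3.981×10^-2 = 2860 μatm

pCO2 = 2860 μatm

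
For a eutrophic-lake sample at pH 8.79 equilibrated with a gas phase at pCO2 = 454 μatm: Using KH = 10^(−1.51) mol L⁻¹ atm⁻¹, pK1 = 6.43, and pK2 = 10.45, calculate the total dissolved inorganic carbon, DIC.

DIC = 3.30 mmol/L

[CO2*] = KH · pCO2 = 10^(−1.51) × 454×10^-6 = 1.403×10^-5 mol/L
α₀ = 1/(1 + K1/[H⁺] + K1K2/[H⁺]²) = 1/(1 + 10^+2.36 + 10^+0.70) = 0.004254
DIC = [CO2*]/α₀ = 1.403×10^-5 / 0.004254 = 3.30 mmol/L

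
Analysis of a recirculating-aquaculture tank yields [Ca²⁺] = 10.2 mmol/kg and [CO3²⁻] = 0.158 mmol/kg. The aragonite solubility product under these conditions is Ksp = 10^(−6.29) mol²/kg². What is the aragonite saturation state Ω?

Ω = 3.14

Ksp = 10^(−6.29) = 5.129×10^-7
Ω = [Ca²⁺][CO3²⁻]/Ksp = (10.2×10^-3)(0.158×10^-3) / 5.129×10^-7 = 3.14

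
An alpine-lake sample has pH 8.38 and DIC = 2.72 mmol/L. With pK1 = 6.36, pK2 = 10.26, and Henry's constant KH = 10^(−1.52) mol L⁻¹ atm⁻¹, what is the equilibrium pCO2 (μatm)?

pCO2 = 841 μatm

α₀ = 1 / (1 + K1/[H⁺] + K1K2/[H⁺]²) = 1 / (1 + 10^+2.02 + 10^+0.14)
   = 1 / (1 + 104.71 + 1.3804) = 1/107.09 = 0.009338
[CO2*] = α₀ × DIC = 0.009338 × 2.72 = 0.02540 mmol/L
pCO2 = [CO2*]/KH = 2.540×10^-5 / 3.020×10^-2 = 841 μatm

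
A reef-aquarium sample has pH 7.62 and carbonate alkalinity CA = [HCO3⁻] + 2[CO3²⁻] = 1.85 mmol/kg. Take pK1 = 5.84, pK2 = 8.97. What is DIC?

DIC = 1.80 mmol/kg

CA = [HCO3⁻] + 2[CO3²⁻] = (α₁ + 2α₂)·DIC
At pH 7.62: [H⁺]/K1 = 10^-1.78 = 0.016596, K2/[H⁺] = 10^-1.35 = 0.044668
α₁ = 1/(1 + 0.016596 + 0.044668) = 1/1.0613 = 0.9423; α₂ = α₁·K2/[H⁺] = 0.04209
α₁ + 2α₂ = 1.0265
DIC = CA / (α₁ + 2α₂) = 1.85 / 1.0265 = 1.80 mmol/kg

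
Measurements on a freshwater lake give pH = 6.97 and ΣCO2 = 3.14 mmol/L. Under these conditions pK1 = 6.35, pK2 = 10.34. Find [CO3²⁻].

[CO3²⁻] = 1.08 μmol/L

α₂ = 1 / (1 + [H⁺]/K2 + [H⁺]²/(K1K2)) = 1 / (1 + 10^+3.37 + 10^+2.75)
   = 1 / (1 + 2344.2 + 562.34) = 1/2907.6 = 0.0003439
[CO3²⁻] = α₂ × DIC = 0.0003439 × 3.14 = 0.00108 mmol/L = 1.08 μmol/L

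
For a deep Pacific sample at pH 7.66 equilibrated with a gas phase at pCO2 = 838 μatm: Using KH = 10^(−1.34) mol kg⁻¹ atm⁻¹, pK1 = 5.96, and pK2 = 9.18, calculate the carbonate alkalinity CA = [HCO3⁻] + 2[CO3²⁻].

CA = 2.04 mmol/kg

[CO2*] = KH · pCO2 = 10^(−1.34) × 838×10^-6 = 3.830×10^-5 mol/kg
α₀ = 1/(1 + K1/[H⁺] + K1K2/[H⁺]²) = 1/(1 + 10^+1.70 + 10^+0.18) = 0.01900
DIC = [CO2*]/α₀ = 3.830×10^-5 / 0.01900 = 2.016 mmol/kg
CA = (α₁ + 2α₂)·DIC = (0.9522 + 2×0.02876) × 2.016 = 2.04 mmol/kg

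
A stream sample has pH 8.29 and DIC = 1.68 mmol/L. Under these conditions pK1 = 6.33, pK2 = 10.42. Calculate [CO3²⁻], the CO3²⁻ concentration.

α₂ = 1 / (1 + [H⁺]/K2 + [H⁺]²/(K1K2)) = 1 / (1 + 10^+2.13 + 10^+0.17)
   = 1 / (1 + 134.90 + 1.4791) = 1/137.38 = 0.007279
[CO3²⁻] = α₂ × DIC = 0.007279 × 1.68 = 0.0122 mmol/L = 12.2 μmol/L

[CO3²⁻] = 12.2 μmol/L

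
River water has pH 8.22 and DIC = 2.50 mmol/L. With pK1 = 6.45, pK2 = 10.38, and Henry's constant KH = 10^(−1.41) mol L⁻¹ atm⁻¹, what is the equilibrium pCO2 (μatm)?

pCO2 = 1070 μatm

α₀ = 1 / (1 + K1/[H⁺] + K1K2/[H⁺]²) = 1 / (1 + 10^+1.77 + 10^-0.39)
   = 1 / (1 + 58.884 + 0.40738) = 1/60.292 = 0.01659
[CO2*] = α₀ × DIC = 0.01659 × 2.50 = 0.04147 mmol/L
pCO2 = [CO2*]/KH = 4.147×10^-5 / 3.890×10^-2 = 1070 μatm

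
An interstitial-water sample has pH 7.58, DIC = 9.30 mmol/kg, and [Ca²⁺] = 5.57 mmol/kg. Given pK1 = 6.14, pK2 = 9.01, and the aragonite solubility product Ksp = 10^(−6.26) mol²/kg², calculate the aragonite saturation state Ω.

Ω = 3.26

α₂ = 1 / (1 + [H⁺]/K2 + [H⁺]²/(K1K2)) = 1 / (1 + 10^+1.43 + 10^-0.01)
   = 1 / (1 + 26.915 + 0.97724) = 1/28.893 = 0.03461
[CO3²⁻] = α₂ × DIC = 0.03461 × 9.30 = 0.3219 mmol/kg
Ksp = 10^(−6.26) = 5.495×10^-7
Ω = [Ca²⁺][CO3²⁻]/Ksp = (5.57×10^-3)(3.219×10^-4) / 5.495×10^-7 = 3.26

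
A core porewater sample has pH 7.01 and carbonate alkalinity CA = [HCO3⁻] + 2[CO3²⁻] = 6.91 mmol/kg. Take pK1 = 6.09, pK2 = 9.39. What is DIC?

DIC = 7.71 mmol/kg

CA = [HCO3⁻] + 2[CO3²⁻] = (α₁ + 2α₂)·DIC
At pH 7.01: [H⁺]/K1 = 10^-0.92 = 0.12023, K2/[H⁺] = 10^-2.38 = 0.0041687
α₁ = 1/(1 + 0.12023 + 0.0041687) = 1/1.1244 = 0.8894; α₂ = α₁·K2/[H⁺] = 0.003707
α₁ + 2α₂ = 0.8968
DIC = CA / (α₁ + 2α₂) = 6.91 / 0.8968 = 7.71 mmol/kg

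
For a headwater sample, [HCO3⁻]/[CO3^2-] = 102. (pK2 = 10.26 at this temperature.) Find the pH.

pH = 8.25

From K2 = [H⁺][CO3^2-]/[HCO3⁻]:  pH = pK2 − log₁₀([HCO3⁻]/[CO3^2-])
log₁₀(102) = +2.009
pH = 10.26 − (+2.009) = 8.25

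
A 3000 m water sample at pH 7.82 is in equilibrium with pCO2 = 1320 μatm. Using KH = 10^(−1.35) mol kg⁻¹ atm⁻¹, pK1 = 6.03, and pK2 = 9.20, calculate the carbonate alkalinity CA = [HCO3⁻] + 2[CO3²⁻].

[CO2*] = KH · pCO2 = 10^(−1.35) × 1320×10^-6 = 5.896×10^-5 mol/kg
α₀ = 1/(1 + K1/[H⁺] + K1K2/[H⁺]²) = 1/(1 + 10^+1.79 + 10^+0.41) = 0.01533
DIC = [CO2*]/α₀ = 5.896×10^-5 / 0.01533 = 3.846 mmol/kg
CA = (α₁ + 2α₂)·DIC = (0.9453 + 2×0.03941) × 3.846 = 3.94 mmol/kg

CA = 3.94 mmol/kg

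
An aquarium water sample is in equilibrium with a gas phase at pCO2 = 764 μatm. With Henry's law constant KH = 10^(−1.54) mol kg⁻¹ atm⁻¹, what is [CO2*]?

KH = 10^(−1.54) = 2.884×10^-2 mol kg⁻¹ atm⁻¹
[CO2*] = KH · pCO2 = 2.884×10^-2 × 764×10^-6 atm = 2.20×10^-5 mol/kg

[CO2*] = 22.0 μmol/kg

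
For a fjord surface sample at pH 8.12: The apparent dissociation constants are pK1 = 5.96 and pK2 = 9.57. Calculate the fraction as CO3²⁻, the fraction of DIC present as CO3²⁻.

α₂ = 1 / (1 + [H⁺]/K2 + [H⁺]²/(K1K2)) = 1 / (1 + 10^+1.45 + 10^-0.71)
   = 1 / (1 + 28.184 + 0.19498) = 1/29.379 = 0.03404

α₂ = 0.0340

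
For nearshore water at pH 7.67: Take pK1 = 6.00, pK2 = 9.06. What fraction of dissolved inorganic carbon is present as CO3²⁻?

α₂ = 0.0384

α₂ = 1 / (1 + [H⁺]/K2 + [H⁺]²/(K1K2)) = 1 / (1 + 10^+1.39 + 10^-0.28)
   = 1 / (1 + 24.547 + 0.52481) = 1/26.072 = 0.03836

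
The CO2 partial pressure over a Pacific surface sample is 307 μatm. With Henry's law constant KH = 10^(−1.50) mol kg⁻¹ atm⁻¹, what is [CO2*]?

[CO2*] = 9.71 μmol/kg

KH = 10^(−1.50) = 3.162×10^-2 mol kg⁻¹ atm⁻¹
[CO2*] = KH · pCO2 = 3.162×10^-2 × 307×10^-6 atm = 9.71×10^-6 mol/kg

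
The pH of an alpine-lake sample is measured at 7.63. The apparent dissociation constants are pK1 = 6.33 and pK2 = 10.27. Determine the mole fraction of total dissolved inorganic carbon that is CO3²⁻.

α₂ = 0.00218

α₂ = 1 / (1 + [H⁺]/K2 + [H⁺]²/(K1K2)) = 1 / (1 + 10^+2.64 + 10^+1.34)
   = 1 / (1 + 436.52 + 21.878) = 1/459.39 = 0.002177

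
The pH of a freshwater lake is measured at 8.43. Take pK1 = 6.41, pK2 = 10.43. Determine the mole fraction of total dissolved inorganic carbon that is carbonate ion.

α₂ = 1 / (1 + [H⁺]/K2 + [H⁺]²/(K1K2)) = 1 / (1 + 10^+2.00 + 10^-0.02)
   = 1 / (1 + 100.00 + 0.95499) = 1/101.95 = 0.009808

α₂ = 0.00981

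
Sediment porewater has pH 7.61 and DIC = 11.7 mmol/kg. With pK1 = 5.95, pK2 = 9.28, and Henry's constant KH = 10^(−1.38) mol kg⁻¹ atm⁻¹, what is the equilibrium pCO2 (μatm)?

α₀ = 1 / (1 + K1/[H⁺] + K1K2/[H⁺]²) = 1 / (1 + 10^+1.66 + 10^-0.01)
   = 1 / (1 + 45.709 + 0.97724) = 1/47.686 = 0.02097
[CO2*] = α₀ × DIC = 0.02097 × 11.7 = 0.2454 mmol/kg
pCO2 = [CO2*]/KH = 2.454×10^-4 / 4.169×10^-2 = 5890 μatm

pCO2 = 5890 μatm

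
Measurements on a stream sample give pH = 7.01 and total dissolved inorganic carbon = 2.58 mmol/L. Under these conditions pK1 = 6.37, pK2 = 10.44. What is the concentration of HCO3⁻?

[HCO3⁻] = 2.10 mmol/L

α₁ = 1 / (1 + [H⁺]/K1 + K2/[H⁺]) = 1 / (1 + 10^-0.64 + 10^-3.43)
   = 1 / (1 + 0.22909 + 0.00037154) = 1/1.2295 = 0.8134
[HCO3⁻] = α₁ × DIC = 0.8134 × 2.58 = 2.10 mmol/L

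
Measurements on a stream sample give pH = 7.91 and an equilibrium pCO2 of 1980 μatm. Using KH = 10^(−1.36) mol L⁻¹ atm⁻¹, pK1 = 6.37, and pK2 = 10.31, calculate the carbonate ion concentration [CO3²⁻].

[CO2*] = KH · pCO2 = 10^(−1.36) × 1980×10^-6 = 8.643×10^-5 mol/L
α₀ = 1/(1 + K1/[H⁺] + K1K2/[H⁺]²) = 1/(1 + 10^+1.54 + 10^-0.86) = 0.02792
DIC = [CO2*]/α₀ = 8.643×10^-5 / 0.02792 = 3.095 mmol/L
[CO3²⁻] = α₂·DIC; α₂ = 0.003855, so [CO3²⁻] = 0.003855 × 3.095 = 0.0119 mmol/L = 11.9 μmol/L

[CO3²⁻] = 11.9 μmol/L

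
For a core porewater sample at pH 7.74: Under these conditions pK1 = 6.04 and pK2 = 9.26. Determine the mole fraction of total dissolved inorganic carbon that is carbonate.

α₂ = 1 / (1 + [H⁺]/K2 + [H⁺]²/(K1K2)) = 1 / (1 + 10^+1.52 + 10^-0.18)
   = 1 / (1 + 33.113 + 0.66069) = 1/34.774 = 0.02876

α₂ = 0.0288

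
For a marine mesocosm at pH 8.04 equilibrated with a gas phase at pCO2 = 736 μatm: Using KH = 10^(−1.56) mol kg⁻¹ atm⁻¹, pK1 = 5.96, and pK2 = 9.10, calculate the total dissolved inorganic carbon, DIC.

DIC = 2.67 mmol/kg

[CO2*] = KH · pCO2 = 10^(−1.56) × 736×10^-6 = 2.027×10^-5 mol/kg
α₀ = 1/(1 + K1/[H⁺] + K1K2/[H⁺]²) = 1/(1 + 10^+2.08 + 10^+1.02) = 0.007593
DIC = [CO2*]/α₀ = 2.027×10^-5 / 0.007593 = 2.67 mmol/kg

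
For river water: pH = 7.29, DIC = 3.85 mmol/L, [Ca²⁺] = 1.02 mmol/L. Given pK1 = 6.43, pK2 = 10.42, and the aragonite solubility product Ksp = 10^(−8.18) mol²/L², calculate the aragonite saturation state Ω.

α₂ = 1 / (1 + [H⁺]/K2 + [H⁺]²/(K1K2)) = 1 / (1 + 10^+3.13 + 10^+2.27)
   = 1 / (1 + 1349.0 + 186.21) = 1/1536.2 = 0.0006510
[CO3²⁻] = α₂ × DIC = 0.0006510 × 3.85 = 0.002506 mmol/L = 2.506 μmol/L
Ksp = 10^(−8.18) = 6.607×10^-9
Ω = [Ca²⁺][CO3²⁻]/Ksp = (1.02×10^-3)(2.506×10^-6) / 6.607×10^-9 = 0.387

Ω = 0.387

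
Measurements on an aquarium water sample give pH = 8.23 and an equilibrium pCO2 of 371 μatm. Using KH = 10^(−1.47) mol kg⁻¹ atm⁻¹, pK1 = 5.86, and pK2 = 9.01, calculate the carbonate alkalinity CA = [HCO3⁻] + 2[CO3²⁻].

[CO2*] = KH · pCO2 = 10^(−1.47) × 371×10^-6 = 1.257×10^-5 mol/kg
α₀ = 1/(1 + K1/[H⁺] + K1K2/[H⁺]²) = 1/(1 + 10^+2.37 + 10^+1.59) = 0.003645
DIC = [CO2*]/α₀ = 1.257×10^-5 / 0.003645 = 3.449 mmol/kg
CA = (α₁ + 2α₂)·DIC = (0.8545 + 2×0.1418) × 3.449 = 3.93 mmol/kg

CA = 3.93 mmol/kg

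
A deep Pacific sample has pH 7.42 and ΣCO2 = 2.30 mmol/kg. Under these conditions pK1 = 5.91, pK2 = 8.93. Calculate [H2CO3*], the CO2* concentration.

[CO2*] = 0.0669 mmol/kg

α₀ = 1 / (1 + K1/[H⁺] + K1K2/[H⁺]²) = 1 / (1 + 10^+1.51 + 10^+0.00)
   = 1 / (1 + 32.359 + 1.0000) = 1/34.359 = 0.02910
[CO2*] = α₀ × DIC = 0.02910 × 2.30 = 0.0669 mmol/kg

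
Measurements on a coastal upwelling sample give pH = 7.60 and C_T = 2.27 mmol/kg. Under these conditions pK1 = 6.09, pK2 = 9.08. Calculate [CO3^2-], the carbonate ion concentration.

[CO3²⁻] = 0.0706 mmol/kg

α₂ = 1 / (1 + [H⁺]/K2 + [H⁺]²/(K1K2)) = 1 / (1 + 10^+1.48 + 10^-0.03)
   = 1 / (1 + 30.200 + 0.93325) = 1/32.133 = 0.03112
[CO3²⁻] = α₂ × DIC = 0.03112 × 2.27 = 0.0706 mmol/kg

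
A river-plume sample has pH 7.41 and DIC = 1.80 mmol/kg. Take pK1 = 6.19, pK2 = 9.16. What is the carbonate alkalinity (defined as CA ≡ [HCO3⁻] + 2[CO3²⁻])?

CA = 1.73 mmol/kg

CA = [HCO3⁻] + 2[CO3²⁻] = (α₁ + 2α₂)·DIC
At pH 7.41: [H⁺]/K1 = 10^-1.22 = 0.060256, K2/[H⁺] = 10^-1.75 = 0.017783
α₁ = 1/(1 + 0.060256 + 0.017783) = 1/1.0780 = 0.9276; α₂ = α₁·K2/[H⁺] = 0.01650
α₁ + 2α₂ = 0.9606
CA = 0.9606 × 1.80 = 1.73 mmol/kg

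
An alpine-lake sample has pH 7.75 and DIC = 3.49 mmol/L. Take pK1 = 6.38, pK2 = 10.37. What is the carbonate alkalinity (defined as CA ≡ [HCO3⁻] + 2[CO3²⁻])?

CA = 3.36 mmol/L

CA = [HCO3⁻] + 2[CO3²⁻] = (α₁ + 2α₂)·DIC
At pH 7.75: [H⁺]/K1 = 10^-1.37 = 0.042658, K2/[H⁺] = 10^-2.62 = 0.0023988
α₁ = 1/(1 + 0.042658 + 0.0023988) = 1/1.0451 = 0.9569; α₂ = α₁·K2/[H⁺] = 0.002295
α₁ + 2α₂ = 0.9615
CA = 0.9615 × 3.49 = 3.36 mmol/L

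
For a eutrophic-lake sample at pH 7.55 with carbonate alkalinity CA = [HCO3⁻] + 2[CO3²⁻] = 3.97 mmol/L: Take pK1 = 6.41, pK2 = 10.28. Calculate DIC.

DIC = 4.25 mmol/L

CA = [HCO3⁻] + 2[CO3²⁻] = (α₁ + 2α₂)·DIC
At pH 7.55: [H⁺]/K1 = 10^-1.14 = 0.072444, K2/[H⁺] = 10^-2.73 = 0.0018621
α₁ = 1/(1 + 0.072444 + 0.0018621) = 1/1.0743 = 0.9308; α₂ = α₁·K2/[H⁺] = 0.001733
α₁ + 2α₂ = 0.9343
DIC = CA / (α₁ + 2α₂) = 3.97 / 0.9343 = 4.25 mmol/L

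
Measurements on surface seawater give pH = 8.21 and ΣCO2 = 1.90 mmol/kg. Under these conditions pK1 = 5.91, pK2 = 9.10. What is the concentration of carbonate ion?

α₂ = 1 / (1 + [H⁺]/K2 + [H⁺]²/(K1K2)) = 1 / (1 + 10^+0.89 + 10^-1.41)
   = 1 / (1 + 7.7625 + 0.038905) = 1/8.8014 = 0.1136
[CO3²⁻] = α₂ × DIC = 0.1136 × 1.90 = 0.216 mmol/kg

[CO3²⁻] = 0.216 mmol/kg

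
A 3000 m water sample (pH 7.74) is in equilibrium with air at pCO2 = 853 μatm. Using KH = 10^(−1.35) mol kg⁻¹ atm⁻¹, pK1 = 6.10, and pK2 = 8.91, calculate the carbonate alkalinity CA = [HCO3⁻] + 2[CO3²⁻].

[CO2*] = KH · pCO2 = 10^(−1.35) × 853×10^-6 = 3.810×10^-5 mol/kg
α₀ = 1/(1 + K1/[H⁺] + K1K2/[H⁺]²) = 1/(1 + 10^+1.64 + 10^+0.47) = 0.02101
DIC = [CO2*]/α₀ = 3.810×10^-5 / 0.02101 = 1.814 mmol/kg
CA = (α₁ + 2α₂)·DIC = (0.9170 + 2×0.06200) × 1.814 = 1.89 mmol/kg

CA = 1.89 mmol/kg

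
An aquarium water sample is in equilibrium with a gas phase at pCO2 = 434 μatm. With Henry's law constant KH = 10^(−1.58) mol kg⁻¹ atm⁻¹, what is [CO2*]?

[CO2*] = 11.4 μmol/kg

KH = 10^(−1.58) = 2.630×10^-2 mol kg⁻¹ atm⁻¹
[CO2*] = KH · pCO2 = 2.630×10^-2 × 434×10^-6 atm = 1.14×10^-5 mol/kg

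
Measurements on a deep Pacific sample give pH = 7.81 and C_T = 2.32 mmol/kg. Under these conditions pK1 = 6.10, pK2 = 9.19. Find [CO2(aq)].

α₀ = 1 / (1 + K1/[H⁺] + K1K2/[H⁺]²) = 1 / (1 + 10^+1.71 + 10^+0.33)
   = 1 / (1 + 51.286 + 2.1380) = 1/54.424 = 0.01837
[CO2*] = α₀ × DIC = 0.01837 × 2.32 = 0.0426 mmol/kg

[CO2*] = 0.0426 mmol/kg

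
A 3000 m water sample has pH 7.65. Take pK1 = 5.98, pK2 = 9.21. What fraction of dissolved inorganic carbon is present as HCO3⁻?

α₁ = 1 / (1 + [H⁺]/K1 + K2/[H⁺]) = 1 / (1 + 10^-1.67 + 10^-1.56)
   = 1 / (1 + 0.021380 + 0.027542) = 1/1.0489 = 0.9534

α₁ = 0.953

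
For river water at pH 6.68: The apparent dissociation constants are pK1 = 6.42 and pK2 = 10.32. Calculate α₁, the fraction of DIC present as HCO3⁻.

α₁ = 0.645

α₁ = 1 / (1 + [H⁺]/K1 + K2/[H⁺]) = 1 / (1 + 10^-0.26 + 10^-3.64)
   = 1 / (1 + 0.54954 + 0.00022909) = 1/1.5498 = 0.6453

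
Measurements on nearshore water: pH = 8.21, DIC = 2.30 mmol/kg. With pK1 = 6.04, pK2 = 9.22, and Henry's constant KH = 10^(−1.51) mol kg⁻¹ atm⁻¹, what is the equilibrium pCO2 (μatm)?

pCO2 = 456 μatm

α₀ = 1 / (1 + K1/[H⁺] + K1K2/[H⁺]²) = 1 / (1 + 10^+2.17 + 10^+1.16)
   = 1 / (1 + 147.91 + 14.454) = 1/163.37 = 0.006121
[CO2*] = α₀ × DIC = 0.006121 × 2.30 = 0.01408 mmol/kg = 14.08 μmol/kg
pCO2 = [CO2*]/KH = 1.408×10^-5 / 3.090×10^-2 = 456 μatm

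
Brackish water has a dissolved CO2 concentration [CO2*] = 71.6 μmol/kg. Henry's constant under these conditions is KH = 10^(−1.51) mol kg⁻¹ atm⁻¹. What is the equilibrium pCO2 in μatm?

KH = 10^(−1.51) = 3.090×10^-2 mol kg⁻¹ atm⁻¹
pCO2 = [CO2*]/KH = 71.6×10^-6 / 3.090×10^-2 = 2.32×10^-3 atm = 2320 μatm

pCO2 = 2320 μatm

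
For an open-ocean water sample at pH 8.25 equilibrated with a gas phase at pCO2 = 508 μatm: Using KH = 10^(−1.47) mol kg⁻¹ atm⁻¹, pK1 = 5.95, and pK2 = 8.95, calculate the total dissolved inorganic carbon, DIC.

DIC = 4.14 mmol/kg

[CO2*] = KH · pCO2 = 10^(−1.47) × 508×10^-6 = 1.721×10^-5 mol/kg
α₀ = 1/(1 + K1/[H⁺] + K1K2/[H⁺]²) = 1/(1 + 10^+2.30 + 10^+1.60) = 0.004161
DIC = [CO2*]/α₀ = 1.721×10^-5 / 0.004161 = 4.14 mmol/kg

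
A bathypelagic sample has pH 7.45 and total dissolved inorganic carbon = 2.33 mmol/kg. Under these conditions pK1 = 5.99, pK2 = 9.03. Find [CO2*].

α₀ = 1 / (1 + K1/[H⁺] + K1K2/[H⁺]²) = 1 / (1 + 10^+1.46 + 10^-0.12)
   = 1 / (1 + 28.840 + 0.75858) = 1/30.599 = 0.03268
[CO2*] = α₀ × DIC = 0.03268 × 2.33 = 0.0761 mmol/kg

[CO2*] = 0.0761 mmol/kg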